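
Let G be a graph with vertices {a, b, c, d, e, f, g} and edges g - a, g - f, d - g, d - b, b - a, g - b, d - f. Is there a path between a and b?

Yes

From a we can reach a, b, d, f, g, which includes b.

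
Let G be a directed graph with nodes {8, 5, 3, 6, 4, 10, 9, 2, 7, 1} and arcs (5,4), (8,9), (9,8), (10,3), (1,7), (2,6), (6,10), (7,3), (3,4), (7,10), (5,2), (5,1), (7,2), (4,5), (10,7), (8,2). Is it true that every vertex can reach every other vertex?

No

There is no directed path from 6 to 8, so the graph is not strongly connected.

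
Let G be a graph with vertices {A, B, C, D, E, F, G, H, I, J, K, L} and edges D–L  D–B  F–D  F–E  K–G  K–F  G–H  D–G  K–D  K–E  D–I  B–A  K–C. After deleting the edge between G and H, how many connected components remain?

Before removal there are 2 components.
G–H is a bridge — removing it separates G's side from H's side.
After removal: 3 components.

3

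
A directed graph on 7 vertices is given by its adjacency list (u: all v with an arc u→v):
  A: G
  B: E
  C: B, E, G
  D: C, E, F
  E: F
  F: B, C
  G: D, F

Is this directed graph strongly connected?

No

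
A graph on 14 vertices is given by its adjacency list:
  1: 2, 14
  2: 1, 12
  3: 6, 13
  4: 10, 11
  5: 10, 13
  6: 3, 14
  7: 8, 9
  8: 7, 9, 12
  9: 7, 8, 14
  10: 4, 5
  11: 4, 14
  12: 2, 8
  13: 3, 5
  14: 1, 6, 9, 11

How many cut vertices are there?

Removing 14 increases the component count from 1 to 2, so 14 is a cut vertex.
By contrast removing 7 leaves 1 component; it is not a cut vertex. No other vertex is a cut vertex either.

1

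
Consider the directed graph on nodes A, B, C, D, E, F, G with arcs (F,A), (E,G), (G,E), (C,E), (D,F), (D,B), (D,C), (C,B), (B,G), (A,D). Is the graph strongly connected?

No

There is no directed path from B to A, so the graph is not strongly connected.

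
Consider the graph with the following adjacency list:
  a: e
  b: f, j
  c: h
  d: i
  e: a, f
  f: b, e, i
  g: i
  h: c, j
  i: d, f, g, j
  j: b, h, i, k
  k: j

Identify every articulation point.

Removing e increases the component count from 1 to 2, so e is a cut vertex.
Removing f increases the component count from 1 to 2, so f is a cut vertex.
Removing h increases the component count from 1 to 2, so h is a cut vertex.
Likewise i, j are cut vertices.
By contrast removing k leaves 1 component; it is not a cut vertex. No other vertex is a cut vertex either.

e, f, h, i, j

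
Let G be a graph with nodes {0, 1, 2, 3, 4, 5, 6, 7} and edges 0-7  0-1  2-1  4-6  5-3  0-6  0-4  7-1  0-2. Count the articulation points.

1

Removing 0 increases the component count from 2 to 3, so 0 is a cut vertex.
By contrast removing 1 leaves 2 components; it is not a cut vertex. No other vertex is a cut vertex either.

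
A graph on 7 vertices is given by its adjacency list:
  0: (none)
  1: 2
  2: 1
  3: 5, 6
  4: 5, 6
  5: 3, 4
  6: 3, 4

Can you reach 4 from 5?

From 5 we can reach 3, 4, 5, 6, which includes 4.

Yes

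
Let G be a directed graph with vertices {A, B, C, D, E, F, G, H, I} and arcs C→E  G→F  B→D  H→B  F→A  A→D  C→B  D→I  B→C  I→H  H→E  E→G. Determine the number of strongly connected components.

1

{A, B, C, D, E, F, G, H, I} are all mutually reachable — one SCC of size 9.
That gives 1 strongly connected component.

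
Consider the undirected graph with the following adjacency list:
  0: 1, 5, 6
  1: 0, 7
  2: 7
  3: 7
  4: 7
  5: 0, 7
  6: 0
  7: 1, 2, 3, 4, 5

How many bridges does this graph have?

The edges on the cycle 7-1-0-5-7 are not bridges since each lies on that cycle.
But removing 7-3 disconnects 7 from 3; removing 7-4 disconnects 7 from 4; removing 6-0 disconnects 6 from 0; removing 2-7 disconnects 2 from 7 — these are bridges.
That makes 4 bridges.

4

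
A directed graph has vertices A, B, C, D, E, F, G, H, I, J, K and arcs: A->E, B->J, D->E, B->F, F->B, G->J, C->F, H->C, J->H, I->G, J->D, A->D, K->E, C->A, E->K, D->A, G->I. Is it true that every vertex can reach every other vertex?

There is no directed path from H to I, so the graph is not strongly connected.

No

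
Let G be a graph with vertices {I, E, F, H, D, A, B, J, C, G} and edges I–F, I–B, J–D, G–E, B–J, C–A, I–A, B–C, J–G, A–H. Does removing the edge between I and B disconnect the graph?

No

After removing I–B, the path I-A-C-B still connects them, so the edge is not a bridge.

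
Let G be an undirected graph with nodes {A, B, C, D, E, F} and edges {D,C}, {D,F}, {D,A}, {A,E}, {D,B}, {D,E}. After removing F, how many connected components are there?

1

With F gone, the remaining components are: {A, B, C, D, E}.
That is 1 component.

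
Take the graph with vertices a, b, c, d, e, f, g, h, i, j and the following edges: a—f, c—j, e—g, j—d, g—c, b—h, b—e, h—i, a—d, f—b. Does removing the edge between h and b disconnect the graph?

Removing h—b leaves no path between h and b: the component count goes from 1 to 2. So it is a bridge.

Yes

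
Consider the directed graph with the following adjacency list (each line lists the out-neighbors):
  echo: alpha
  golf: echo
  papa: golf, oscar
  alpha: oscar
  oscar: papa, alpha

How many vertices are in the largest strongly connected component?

5

{echo, golf, papa, alpha, oscar} are all mutually reachable — one SCC of size 5.
The largest has 5 vertices.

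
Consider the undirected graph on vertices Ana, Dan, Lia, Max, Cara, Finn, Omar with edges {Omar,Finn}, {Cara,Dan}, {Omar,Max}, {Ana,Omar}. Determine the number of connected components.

Lia is isolated — a component by itself.
Starting from Dan we can reach Dan, Cara. That is one component of size 2.
Starting from Ana we can reach Ana, Max, Finn, Omar. That is one component of size 4.
Total: 3 components.

3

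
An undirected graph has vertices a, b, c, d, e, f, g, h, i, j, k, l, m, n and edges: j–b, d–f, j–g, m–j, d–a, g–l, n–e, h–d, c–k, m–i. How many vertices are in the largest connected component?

Starting from e we can reach e, n. That is one component of size 2.
Starting from c we can reach c, k. That is one component of size 2.
Starting from a we can reach a, d, f, h. That is one component of size 4.
Starting from b we can reach b, g, i, j, l, m. That is one component of size 6.
The largest has 6 vertices.

6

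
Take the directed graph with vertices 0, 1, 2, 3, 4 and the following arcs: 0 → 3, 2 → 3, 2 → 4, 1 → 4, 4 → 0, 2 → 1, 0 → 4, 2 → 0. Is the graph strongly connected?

There is no directed path from 4 to 1, so the graph is not strongly connected.

No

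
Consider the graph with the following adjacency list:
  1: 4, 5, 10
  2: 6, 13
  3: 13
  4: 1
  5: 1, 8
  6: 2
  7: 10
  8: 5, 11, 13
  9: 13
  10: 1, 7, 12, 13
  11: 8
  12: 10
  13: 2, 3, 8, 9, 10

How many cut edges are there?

8

The edges on the cycle 8-5-1-10-13-8 are not bridges since each lies on that cycle.
But removing 13-3 disconnects 13 from 3; removing 13-2 disconnects 13 from 2; removing 12-10 disconnects 12 from 10; removing 6-2 disconnects 6 from 2 — these are bridges.
In total 8 edges are bridges.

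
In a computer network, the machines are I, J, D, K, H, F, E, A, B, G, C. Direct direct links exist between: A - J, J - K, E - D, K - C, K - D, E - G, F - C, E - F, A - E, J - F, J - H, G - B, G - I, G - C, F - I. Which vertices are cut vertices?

Removing G increases the component count from 1 to 2, so G is a cut vertex.
Removing J increases the component count from 1 to 2, so J is a cut vertex.
By contrast removing D leaves 1 component; it is not a cut vertex. No other vertex is a cut vertex either.

G, J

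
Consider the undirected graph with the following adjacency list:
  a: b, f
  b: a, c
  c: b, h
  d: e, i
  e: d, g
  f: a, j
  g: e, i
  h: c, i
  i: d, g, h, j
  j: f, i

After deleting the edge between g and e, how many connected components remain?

1

g and e are still connected via g-i-d-e, so the component count stays at 1.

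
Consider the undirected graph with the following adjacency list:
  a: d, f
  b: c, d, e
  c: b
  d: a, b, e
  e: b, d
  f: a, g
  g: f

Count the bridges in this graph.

4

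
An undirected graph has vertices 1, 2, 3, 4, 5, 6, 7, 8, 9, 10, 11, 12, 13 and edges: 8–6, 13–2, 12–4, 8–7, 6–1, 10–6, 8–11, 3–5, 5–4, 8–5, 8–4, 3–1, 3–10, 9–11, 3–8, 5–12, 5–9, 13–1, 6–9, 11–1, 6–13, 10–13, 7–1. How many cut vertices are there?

Removing 13 increases the component count from 1 to 2, so 13 is a cut vertex.
By contrast removing 12 leaves 1 component; it is not a cut vertex. No other vertex is a cut vertex either.

1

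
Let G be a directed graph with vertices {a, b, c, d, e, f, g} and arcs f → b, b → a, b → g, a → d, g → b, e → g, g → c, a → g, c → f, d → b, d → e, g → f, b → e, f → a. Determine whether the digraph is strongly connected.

From a we can reach every vertex (a, b, c, d, e, f, g), and every vertex can reach a (a, b, c, d, e, f, g). So the whole graph is one strongly connected component.

Yes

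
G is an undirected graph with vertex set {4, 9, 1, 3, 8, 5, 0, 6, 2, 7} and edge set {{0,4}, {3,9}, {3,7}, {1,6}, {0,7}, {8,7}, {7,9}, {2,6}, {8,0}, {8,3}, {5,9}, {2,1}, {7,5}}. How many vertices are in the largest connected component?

7

Starting from 1 we can reach 1, 2, 6. That is one component of size 3.
Starting from 0 we can reach 0, 3, 4, 5, 7, 8, 9. That is one component of size 7.
The largest has 7 vertices.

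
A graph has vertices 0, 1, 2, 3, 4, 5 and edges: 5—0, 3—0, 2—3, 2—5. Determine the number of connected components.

3

1 is isolated — a component by itself.
4 is isolated — a component by itself.
Starting from 0 we can reach 0, 2, 3, 5. That is one component of size 4.
Total: 3 components.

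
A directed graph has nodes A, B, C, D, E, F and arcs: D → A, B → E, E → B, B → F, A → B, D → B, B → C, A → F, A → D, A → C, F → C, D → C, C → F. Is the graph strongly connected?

There is no directed path from B to A, so the graph is not strongly connected.

No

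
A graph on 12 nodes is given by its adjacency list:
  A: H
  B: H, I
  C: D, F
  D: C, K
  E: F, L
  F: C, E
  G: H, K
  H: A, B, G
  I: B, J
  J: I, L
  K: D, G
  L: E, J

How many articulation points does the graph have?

1

Removing H increases the component count from 1 to 2, so H is a cut vertex.
By contrast removing I leaves 1 component; it is not a cut vertex. No other vertex is a cut vertex either.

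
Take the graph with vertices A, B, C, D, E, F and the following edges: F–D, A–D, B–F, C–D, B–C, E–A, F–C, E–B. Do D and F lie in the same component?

From D we can reach A, B, C, D, E, F, which includes F.

Yes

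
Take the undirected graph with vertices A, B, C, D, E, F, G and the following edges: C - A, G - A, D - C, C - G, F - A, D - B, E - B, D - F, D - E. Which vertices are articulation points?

D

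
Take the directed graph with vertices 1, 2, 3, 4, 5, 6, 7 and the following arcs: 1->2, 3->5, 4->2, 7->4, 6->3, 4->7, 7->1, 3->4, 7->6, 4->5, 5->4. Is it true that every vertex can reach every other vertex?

No

There is no directed path from 2 to 3, so the graph is not strongly connected.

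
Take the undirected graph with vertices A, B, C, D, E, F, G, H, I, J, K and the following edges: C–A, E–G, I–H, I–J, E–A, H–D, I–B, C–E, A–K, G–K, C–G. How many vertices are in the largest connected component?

5

F is isolated — a component by itself.
Starting from A we can reach A, C, E, G, K. That is one component of size 5.
Starting from B we can reach B, D, H, I, J. That is one component of size 5.
The largest has 5 vertices.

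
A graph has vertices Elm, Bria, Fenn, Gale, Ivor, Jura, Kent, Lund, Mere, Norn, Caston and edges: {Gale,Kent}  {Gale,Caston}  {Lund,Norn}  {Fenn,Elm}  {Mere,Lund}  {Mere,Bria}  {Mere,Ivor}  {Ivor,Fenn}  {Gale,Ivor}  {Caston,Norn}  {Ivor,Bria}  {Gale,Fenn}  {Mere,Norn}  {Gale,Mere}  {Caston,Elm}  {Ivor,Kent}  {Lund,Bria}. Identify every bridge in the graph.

The edges on the cycle Gale-Caston-Elm-Fenn-Gale are not bridges since each lies on that cycle.
Every edge lies on some cycle, so there are no bridges.

none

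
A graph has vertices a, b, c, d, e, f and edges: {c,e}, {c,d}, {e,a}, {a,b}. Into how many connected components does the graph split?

f is isolated — a component by itself.
Starting from a we can reach a, b, c, d, e. That is one component of size 5.
Total: 2 components.

2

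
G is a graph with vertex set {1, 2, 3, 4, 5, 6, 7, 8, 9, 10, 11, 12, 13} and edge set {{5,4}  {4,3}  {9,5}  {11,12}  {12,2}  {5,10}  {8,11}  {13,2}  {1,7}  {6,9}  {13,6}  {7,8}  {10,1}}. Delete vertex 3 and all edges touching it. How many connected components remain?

1

With 3 gone, the remaining components are: {1, 2, 4, 5, 6, 7, 8, 9, 10, 11, 12, 13}.
That is 1 component.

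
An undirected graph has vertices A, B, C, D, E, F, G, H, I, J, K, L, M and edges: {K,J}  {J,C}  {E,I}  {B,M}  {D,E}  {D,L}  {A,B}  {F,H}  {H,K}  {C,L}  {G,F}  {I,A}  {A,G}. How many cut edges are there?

The edges on the cycle D-E-I-A-G-F-H-K-J-C-L-D are not bridges since each lies on that cycle.
But removing B–A disconnects B from A; removing B–M disconnects B from M — these are bridges.
That makes 2 bridges.

2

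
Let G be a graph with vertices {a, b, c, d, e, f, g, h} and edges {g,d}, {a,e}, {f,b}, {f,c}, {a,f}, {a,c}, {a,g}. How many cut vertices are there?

3

Removing a increases the component count from 2 to 4, so a is a cut vertex.
Removing f increases the component count from 2 to 3, so f is a cut vertex.
Removing g increases the component count from 2 to 3, so g is a cut vertex.
By contrast removing d leaves 2 components; it is not a cut vertex. No other vertex is a cut vertex either.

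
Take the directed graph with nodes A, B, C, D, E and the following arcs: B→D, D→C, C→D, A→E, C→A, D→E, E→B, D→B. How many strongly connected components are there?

1

{A, B, C, D, E} are all mutually reachable — one SCC of size 5.
That gives 1 strongly connected component.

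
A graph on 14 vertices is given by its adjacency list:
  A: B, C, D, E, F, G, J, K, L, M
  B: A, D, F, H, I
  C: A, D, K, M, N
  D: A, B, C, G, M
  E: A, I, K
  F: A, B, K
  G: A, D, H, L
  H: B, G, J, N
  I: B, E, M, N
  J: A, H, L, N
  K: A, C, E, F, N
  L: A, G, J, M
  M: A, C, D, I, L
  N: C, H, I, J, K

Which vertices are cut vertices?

Removing K, for instance, still leaves 1 component. No single vertex removal increases the component count — the graph has no articulation points.

none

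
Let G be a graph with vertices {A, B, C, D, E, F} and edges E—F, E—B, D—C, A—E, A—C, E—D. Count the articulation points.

1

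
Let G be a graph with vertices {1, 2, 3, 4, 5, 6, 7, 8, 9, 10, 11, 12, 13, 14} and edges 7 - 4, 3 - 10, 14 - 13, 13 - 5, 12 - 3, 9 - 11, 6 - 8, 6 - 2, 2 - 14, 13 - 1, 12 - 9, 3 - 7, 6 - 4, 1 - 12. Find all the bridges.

10-3, 11-9, 12-9, 13-5, 6-8

The edges on the cycle 6-2-14-13-1-12-3-7-4-6 are not bridges since each lies on that cycle.
But removing 5 - 13 disconnects 5 from 13; removing 10 - 3 disconnects 10 from 3; removing 9 - 12 disconnects 9 from 12; removing 6 - 8 disconnects 6 from 8 — these are bridges.
In total 5 edges are bridges.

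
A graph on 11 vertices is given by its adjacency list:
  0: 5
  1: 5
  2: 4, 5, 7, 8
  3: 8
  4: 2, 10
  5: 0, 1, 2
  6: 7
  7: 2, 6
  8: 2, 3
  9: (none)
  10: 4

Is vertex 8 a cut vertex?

Deleting 8 raises the number of components from 2 to 3, so 8 is a cut vertex.

Yes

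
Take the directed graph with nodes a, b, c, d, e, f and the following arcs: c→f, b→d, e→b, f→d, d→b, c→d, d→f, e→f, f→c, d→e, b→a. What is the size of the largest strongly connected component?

{b, c, d, e, f} are all mutually reachable — one SCC of size 5.
{a} is an SCC by itself.
The largest has 5 vertices.

5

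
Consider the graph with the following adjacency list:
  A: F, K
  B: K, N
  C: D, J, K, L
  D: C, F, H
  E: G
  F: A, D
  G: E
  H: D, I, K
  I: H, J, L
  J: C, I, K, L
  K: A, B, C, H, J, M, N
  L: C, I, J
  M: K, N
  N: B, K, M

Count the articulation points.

Removing K increases the component count from 2 to 3, so K is a cut vertex.
By contrast removing D leaves 2 components; it is not a cut vertex. No other vertex is a cut vertex either.

1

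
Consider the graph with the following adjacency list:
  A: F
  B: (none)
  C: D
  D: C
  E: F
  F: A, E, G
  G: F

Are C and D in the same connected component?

Yes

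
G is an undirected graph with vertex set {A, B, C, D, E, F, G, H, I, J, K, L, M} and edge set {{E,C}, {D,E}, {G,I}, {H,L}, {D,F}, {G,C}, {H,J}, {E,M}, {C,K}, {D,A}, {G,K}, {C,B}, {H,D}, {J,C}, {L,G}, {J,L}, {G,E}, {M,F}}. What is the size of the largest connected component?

13

Starting from A we can reach A, B, C, D, E, F, G, H, I, J, K, L, M. That is one component of size 13.
The largest has 13 vertices.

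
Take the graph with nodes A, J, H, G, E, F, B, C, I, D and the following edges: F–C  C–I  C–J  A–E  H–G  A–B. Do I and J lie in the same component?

From I we can reach C, F, I, J, which includes J.

Yes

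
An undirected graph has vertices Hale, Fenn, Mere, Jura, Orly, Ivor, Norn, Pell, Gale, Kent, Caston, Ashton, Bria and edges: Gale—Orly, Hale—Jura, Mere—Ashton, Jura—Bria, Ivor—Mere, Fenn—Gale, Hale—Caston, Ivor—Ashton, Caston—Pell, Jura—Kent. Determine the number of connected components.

4

Norn is isolated — a component by itself.
Starting from Fenn we can reach Fenn, Gale, Orly. That is one component of size 3.
Starting from Ivor we can reach Ivor, Mere, Ashton. That is one component of size 3.
Starting from Bria we can reach Bria, Hale, Jura, Kent, Pell, Caston. That is one component of size 6.
Total: 4 components.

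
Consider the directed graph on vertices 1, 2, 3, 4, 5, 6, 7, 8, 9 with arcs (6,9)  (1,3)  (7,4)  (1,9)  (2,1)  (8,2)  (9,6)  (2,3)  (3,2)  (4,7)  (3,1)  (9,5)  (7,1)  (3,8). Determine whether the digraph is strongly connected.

No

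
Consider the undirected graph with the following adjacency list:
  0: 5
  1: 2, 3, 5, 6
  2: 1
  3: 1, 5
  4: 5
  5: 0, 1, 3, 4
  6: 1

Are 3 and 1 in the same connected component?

From 3 we can reach 0, 1, 2, 3, 4, 5, 6, which includes 1.

Yes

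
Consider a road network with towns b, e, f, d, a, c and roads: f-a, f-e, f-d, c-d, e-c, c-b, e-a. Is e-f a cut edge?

After removing e-f, the path e-a-f still connects them, so the edge is not a bridge.

No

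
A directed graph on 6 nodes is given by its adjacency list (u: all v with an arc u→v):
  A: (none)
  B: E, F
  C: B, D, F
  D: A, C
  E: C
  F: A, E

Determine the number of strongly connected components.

{B, C, D, E, F} are all mutually reachable — one SCC of size 5.
{A} is an SCC by itself.
That gives 2 strongly connected components.

2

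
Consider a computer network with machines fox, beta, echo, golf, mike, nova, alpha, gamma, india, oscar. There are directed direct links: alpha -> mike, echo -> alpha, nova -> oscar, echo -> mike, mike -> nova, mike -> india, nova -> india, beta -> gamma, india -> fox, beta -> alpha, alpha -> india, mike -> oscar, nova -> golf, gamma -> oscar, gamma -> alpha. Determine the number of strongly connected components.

{nova} is an SCC by itself.
{alpha} is an SCC by itself.
{oscar} is an SCC by itself.
{golf} is an SCC by itself.
{fox} is an SCC by itself.
(and 5 more singleton SCCs)
That gives 10 strongly connected components.

10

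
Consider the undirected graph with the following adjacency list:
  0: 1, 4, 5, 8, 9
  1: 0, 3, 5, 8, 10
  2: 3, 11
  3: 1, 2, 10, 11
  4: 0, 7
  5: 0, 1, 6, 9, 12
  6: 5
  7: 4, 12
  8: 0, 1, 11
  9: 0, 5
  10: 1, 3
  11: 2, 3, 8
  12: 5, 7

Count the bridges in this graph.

1

The edges on the cycle 5-0-9-5 are not bridges since each lies on that cycle.
But removing 6-5 disconnects 6 from 5 — this is a bridge.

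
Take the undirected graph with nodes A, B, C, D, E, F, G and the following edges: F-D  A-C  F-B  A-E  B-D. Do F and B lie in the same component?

Yes

From F we can reach B, D, F, which includes B.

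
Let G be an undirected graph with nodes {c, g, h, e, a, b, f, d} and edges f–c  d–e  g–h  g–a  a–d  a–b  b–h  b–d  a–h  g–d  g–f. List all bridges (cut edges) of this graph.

The edges on the cycle g-a-b-h-g are not bridges since each lies on that cycle.
But removing f–c disconnects f from c; removing f–g disconnects f from g; removing e–d disconnects e from d — these are bridges.

c-f, d-e, f-g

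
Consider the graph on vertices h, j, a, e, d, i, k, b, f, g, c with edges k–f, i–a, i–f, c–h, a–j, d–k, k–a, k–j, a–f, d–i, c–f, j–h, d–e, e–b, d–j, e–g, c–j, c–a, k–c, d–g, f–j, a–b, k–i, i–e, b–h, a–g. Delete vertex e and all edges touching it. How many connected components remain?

With e gone, the remaining components are: {a, b, c, d, f, g, h, i, j, k}.
That is 1 component.

1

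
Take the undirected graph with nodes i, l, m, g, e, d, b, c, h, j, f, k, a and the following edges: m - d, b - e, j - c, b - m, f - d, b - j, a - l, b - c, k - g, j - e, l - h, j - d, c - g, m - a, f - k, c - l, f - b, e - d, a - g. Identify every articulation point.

Removing l increases the component count from 2 to 3, so l is a cut vertex.
By contrast removing b leaves 2 components; it is not a cut vertex. No other vertex is a cut vertex either.

l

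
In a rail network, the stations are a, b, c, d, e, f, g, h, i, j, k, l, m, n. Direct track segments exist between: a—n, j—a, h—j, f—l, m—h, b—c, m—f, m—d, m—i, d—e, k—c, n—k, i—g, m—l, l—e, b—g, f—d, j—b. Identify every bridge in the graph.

none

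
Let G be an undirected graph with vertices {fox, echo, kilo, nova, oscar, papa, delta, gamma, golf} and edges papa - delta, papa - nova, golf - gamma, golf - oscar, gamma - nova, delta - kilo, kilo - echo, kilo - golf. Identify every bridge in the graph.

echo-kilo, golf-oscar

The edges on the cycle papa-delta-kilo-golf-gamma-nova-papa are not bridges since each lies on that cycle.
But removing golf - oscar disconnects golf from oscar; removing kilo - echo disconnects kilo from echo — these are bridges.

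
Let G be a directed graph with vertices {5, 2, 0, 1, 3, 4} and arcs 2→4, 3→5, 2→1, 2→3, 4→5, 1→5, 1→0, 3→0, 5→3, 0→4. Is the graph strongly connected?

No

There is no directed path from 3 to 2, so the graph is not strongly connected.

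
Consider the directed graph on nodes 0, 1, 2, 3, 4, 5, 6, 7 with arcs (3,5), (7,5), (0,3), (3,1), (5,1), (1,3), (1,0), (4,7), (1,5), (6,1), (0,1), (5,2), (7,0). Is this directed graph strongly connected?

No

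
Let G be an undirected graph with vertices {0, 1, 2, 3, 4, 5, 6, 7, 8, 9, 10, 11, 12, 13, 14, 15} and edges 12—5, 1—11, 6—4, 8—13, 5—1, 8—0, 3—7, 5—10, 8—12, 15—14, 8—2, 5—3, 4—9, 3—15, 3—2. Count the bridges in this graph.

10

The edges on the cycle 8-12-5-3-2-8 are not bridges since each lies on that cycle.
But removing 6—4 disconnects 6 from 4; removing 3—7 disconnects 3 from 7; removing 5—1 disconnects 5 from 1; removing 15—3 disconnects 15 from 3 — these are bridges.
In total 10 edges are bridges.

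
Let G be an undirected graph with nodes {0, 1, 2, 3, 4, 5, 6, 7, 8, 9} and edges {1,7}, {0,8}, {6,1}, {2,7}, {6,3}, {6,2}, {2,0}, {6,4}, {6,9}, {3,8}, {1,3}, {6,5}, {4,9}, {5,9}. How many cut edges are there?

0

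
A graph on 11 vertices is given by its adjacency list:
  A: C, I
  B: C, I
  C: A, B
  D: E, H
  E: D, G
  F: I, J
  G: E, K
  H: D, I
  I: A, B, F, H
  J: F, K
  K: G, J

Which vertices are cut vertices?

I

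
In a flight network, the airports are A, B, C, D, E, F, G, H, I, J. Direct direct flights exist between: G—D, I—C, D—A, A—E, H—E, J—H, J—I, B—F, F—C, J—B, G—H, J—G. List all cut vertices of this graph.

J

Removing J increases the component count from 1 to 2, so J is a cut vertex.
By contrast removing H leaves 1 component; it is not a cut vertex. No other vertex is a cut vertex either.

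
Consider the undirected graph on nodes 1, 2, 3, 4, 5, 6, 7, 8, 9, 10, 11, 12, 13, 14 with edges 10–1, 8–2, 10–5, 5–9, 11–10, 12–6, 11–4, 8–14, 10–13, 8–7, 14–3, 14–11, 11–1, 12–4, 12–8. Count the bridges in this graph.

7

The edges on the cycle 11-10-1-11 are not bridges since each lies on that cycle.
But removing 13–10 disconnects 13 from 10; removing 5–10 disconnects 5 from 10; removing 9–5 disconnects 9 from 5; removing 7–8 disconnects 7 from 8 — these are bridges.
In total 7 edges are bridges.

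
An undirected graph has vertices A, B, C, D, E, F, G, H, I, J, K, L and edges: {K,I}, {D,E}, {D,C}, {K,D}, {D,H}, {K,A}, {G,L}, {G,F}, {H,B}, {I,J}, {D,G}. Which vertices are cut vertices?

D, G, H, I, K

Removing D increases the component count from 1 to 5, so D is a cut vertex.
Removing G increases the component count from 1 to 3, so G is a cut vertex.
Removing H increases the component count from 1 to 2, so H is a cut vertex.
Likewise I, K are cut vertices.
By contrast removing L leaves 1 component; it is not a cut vertex. No other vertex is a cut vertex either.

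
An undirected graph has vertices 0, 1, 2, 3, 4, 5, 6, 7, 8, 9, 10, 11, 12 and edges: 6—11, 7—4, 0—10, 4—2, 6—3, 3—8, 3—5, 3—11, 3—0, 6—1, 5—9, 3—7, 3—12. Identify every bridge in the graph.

0-10, 0-3, 1-6, 12-3, 2-4, 3-5, 3-7, 3-8, 4-7, 5-9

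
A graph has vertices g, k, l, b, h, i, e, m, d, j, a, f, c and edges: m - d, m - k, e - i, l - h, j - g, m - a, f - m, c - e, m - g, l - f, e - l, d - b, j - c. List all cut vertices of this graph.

Removing d increases the component count from 1 to 2, so d is a cut vertex.
Removing e increases the component count from 1 to 2, so e is a cut vertex.
Removing l increases the component count from 1 to 2, so l is a cut vertex.
Likewise m is a cut vertex.
By contrast removing c leaves 1 component; it is not a cut vertex. No other vertex is a cut vertex either.

d, e, l, m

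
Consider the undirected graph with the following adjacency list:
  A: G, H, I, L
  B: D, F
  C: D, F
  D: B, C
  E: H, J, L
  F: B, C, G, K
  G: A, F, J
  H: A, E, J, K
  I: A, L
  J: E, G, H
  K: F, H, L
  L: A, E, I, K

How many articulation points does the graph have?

Removing F increases the component count from 1 to 2, so F is a cut vertex.
By contrast removing G leaves 1 component; it is not a cut vertex. No other vertex is a cut vertex either.

1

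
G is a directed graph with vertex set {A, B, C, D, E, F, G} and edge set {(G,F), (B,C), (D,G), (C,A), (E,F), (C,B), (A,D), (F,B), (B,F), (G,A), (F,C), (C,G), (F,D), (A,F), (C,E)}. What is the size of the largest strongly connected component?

{A, B, C, D, E, F, G} are all mutually reachable — one SCC of size 7.
The largest has 7 vertices.

7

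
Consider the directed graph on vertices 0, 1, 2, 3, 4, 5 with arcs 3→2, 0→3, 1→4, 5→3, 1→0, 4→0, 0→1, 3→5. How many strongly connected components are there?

{0, 1, 4} are all mutually reachable — one SCC of size 3.
{3, 5} are all mutually reachable — one SCC of size 2.
{2} is an SCC by itself.
That gives 3 strongly connected components.

3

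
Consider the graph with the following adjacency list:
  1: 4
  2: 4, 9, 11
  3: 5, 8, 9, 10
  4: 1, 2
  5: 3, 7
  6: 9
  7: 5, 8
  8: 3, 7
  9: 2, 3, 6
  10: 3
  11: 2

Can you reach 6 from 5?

From 5 we can reach 1, 2, 3, 4, 5, 6, 7, 8, 9, 10, 11, which includes 6.

Yes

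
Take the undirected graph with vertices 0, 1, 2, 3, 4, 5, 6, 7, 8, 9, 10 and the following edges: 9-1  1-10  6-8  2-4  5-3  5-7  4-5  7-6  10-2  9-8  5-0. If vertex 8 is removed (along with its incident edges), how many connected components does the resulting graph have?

With 8 gone, the remaining components are: {0, 1, 2, 3, 4, 5, 6, 7, 9, 10}.
That is 1 component.

1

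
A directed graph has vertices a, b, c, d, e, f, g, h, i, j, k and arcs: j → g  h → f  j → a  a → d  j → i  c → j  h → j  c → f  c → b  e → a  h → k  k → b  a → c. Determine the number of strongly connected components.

{a, c, j} are all mutually reachable — one SCC of size 3.
{i} is an SCC by itself.
{d} is an SCC by itself.
{e} is an SCC by itself.
{k} is an SCC by itself.
(and 4 more singleton SCCs)
That gives 9 strongly connected components.

9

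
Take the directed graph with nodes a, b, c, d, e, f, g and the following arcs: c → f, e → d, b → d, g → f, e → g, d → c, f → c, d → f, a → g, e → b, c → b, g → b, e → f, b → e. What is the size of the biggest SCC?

6

{b, c, d, e, f, g} are all mutually reachable — one SCC of size 6.
{a} is an SCC by itself.
The largest has 6 vertices.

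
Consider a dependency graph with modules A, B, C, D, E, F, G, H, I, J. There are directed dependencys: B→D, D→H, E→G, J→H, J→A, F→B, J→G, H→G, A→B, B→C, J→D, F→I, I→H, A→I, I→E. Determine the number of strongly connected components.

{A} is an SCC by itself.
{B} is an SCC by itself.
{D} is an SCC by itself.
{F} is an SCC by itself.
{E} is an SCC by itself.
(and 5 more singleton SCCs)
That gives 10 strongly connected components.

10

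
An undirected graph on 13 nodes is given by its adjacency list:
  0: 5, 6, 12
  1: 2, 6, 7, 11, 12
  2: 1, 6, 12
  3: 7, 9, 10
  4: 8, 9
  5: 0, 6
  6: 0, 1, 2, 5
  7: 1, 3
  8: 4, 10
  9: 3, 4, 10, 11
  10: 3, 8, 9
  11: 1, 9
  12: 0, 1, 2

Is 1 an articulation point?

Deleting 1 raises the number of components from 1 to 2, so 1 is a cut vertex.

Yes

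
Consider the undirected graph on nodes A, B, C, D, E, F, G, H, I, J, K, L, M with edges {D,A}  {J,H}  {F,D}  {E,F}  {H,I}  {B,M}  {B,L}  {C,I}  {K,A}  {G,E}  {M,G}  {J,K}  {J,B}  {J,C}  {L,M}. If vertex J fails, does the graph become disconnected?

Yes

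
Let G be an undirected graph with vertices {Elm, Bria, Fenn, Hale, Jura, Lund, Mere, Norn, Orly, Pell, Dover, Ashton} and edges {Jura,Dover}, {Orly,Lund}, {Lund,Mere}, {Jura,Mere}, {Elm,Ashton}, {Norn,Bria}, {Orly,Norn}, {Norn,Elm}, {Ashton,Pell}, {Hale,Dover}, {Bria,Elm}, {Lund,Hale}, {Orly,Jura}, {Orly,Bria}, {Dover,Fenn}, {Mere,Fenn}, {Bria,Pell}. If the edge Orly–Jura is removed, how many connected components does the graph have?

Orly and Jura are still connected via Orly-Lund-Mere-Jura, so the component count stays at 1.

1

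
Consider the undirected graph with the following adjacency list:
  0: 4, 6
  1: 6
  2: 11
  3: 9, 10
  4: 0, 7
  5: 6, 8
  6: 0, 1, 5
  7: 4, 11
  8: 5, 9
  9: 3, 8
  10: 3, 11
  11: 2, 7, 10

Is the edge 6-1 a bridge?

Yes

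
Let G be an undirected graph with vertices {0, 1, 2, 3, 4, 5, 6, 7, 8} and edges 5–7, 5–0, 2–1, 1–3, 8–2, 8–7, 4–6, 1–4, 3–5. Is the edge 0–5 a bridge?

Yes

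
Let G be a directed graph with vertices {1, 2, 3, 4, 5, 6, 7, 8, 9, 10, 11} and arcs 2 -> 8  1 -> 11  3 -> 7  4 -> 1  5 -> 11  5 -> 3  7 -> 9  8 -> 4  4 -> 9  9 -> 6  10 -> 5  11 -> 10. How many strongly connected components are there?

{5, 10, 11} are all mutually reachable — one SCC of size 3.
{9} is an SCC by itself.
{3} is an SCC by itself.
{7} is an SCC by itself.
{8} is an SCC by itself.
(and 4 more singleton SCCs)
That gives 9 strongly connected components.

9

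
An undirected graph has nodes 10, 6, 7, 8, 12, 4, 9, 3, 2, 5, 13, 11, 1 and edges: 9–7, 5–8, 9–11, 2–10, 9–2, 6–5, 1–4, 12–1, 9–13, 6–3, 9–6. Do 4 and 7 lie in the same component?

No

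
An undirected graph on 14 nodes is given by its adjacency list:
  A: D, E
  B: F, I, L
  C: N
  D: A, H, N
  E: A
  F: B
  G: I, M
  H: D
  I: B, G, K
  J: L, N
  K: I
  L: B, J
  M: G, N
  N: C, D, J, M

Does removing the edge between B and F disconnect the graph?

Yes

Removing B-F leaves no path between B and F: the component count goes from 1 to 2. So it is a bridge.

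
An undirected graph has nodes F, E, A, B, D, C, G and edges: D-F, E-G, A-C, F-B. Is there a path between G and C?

The component containing G is {E, G}, and C is not in it.

No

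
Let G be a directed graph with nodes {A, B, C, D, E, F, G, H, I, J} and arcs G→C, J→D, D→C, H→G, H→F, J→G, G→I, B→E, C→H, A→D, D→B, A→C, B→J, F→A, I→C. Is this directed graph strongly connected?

There is no directed path from E to H, so the graph is not strongly connected.

No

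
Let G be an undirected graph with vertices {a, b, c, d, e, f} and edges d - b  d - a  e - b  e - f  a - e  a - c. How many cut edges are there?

The edges on the cycle d-a-e-b-d are not bridges since each lies on that cycle.
But removing e - f disconnects e from f; removing c - a disconnects c from a — these are bridges.
That makes 2 bridges.

2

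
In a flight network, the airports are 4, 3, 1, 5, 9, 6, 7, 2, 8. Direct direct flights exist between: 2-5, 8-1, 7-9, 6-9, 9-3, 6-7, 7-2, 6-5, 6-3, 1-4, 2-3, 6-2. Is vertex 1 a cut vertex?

Deleting 1 raises the number of components from 2 to 3, so 1 is a cut vertex.

Yes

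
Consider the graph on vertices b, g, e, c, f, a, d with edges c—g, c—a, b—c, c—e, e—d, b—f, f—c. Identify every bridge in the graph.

The edges on the cycle b-f-c-b are not bridges since each lies on that cycle.
But removing c—a disconnects c from a; removing c—e disconnects c from e; removing e—d disconnects e from d; removing c—g disconnects c from g — these are bridges.

a-c, c-e, c-g, d-e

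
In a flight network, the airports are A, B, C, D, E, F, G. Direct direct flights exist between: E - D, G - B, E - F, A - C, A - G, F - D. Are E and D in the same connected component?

Yes

From E we can reach D, E, F, which includes D.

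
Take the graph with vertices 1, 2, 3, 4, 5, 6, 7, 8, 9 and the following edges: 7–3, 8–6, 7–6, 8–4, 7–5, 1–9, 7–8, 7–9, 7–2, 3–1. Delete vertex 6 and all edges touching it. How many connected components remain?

1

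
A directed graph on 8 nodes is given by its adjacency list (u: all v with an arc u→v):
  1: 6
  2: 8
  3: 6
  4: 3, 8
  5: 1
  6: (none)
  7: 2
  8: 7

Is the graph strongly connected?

No

There is no directed path from 3 to 8, so the graph is not strongly connected.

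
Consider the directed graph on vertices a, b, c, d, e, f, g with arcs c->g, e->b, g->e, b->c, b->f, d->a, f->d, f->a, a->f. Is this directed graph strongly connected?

There is no directed path from f to g, so the graph is not strongly connected.

No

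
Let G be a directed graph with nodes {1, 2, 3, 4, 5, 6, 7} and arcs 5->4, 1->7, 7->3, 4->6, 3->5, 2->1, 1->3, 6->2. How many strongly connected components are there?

{1, 2, 3, 4, 5, 6, 7} are all mutually reachable — one SCC of size 7.
That gives 1 strongly connected component.

1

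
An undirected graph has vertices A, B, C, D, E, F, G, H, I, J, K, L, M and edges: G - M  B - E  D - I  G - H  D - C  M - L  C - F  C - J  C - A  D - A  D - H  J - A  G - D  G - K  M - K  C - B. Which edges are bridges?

B-C, B-E, C-F, D-I, L-M

The edges on the cycle G-M-K-G are not bridges since each lies on that cycle.
But removing C - F disconnects C from F; removing E - B disconnects E from B; removing D - I disconnects D from I; removing C - B disconnects C from B — these are bridges.
In total 5 edges are bridges.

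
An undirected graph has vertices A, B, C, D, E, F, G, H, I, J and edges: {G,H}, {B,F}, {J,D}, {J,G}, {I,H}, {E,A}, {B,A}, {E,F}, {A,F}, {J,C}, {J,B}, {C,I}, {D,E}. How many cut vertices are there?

1

Removing J increases the component count from 1 to 2, so J is a cut vertex.
By contrast removing A leaves 1 component; it is not a cut vertex. No other vertex is a cut vertex either.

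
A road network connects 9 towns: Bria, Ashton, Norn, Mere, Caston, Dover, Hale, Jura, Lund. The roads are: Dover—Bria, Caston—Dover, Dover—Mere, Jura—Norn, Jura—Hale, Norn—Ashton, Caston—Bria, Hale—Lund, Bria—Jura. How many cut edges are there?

6

The edges on the cycle Caston-Dover-Bria-Caston are not bridges since each lies on that cycle.
But removing Jura—Hale disconnects Jura from Hale; removing Hale—Lund disconnects Hale from Lund; removing Bria—Jura disconnects Bria from Jura; removing Jura—Norn disconnects Jura from Norn — these are bridges.
In total 6 edges are bridges.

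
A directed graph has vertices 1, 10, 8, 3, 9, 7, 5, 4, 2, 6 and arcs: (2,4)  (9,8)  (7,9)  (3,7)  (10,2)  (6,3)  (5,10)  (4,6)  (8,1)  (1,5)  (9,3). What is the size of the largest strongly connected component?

{1, 2, 3, 4, 5, 6, 7, 8, 9, 10} are all mutually reachable — one SCC of size 10.
The largest has 10 vertices.

10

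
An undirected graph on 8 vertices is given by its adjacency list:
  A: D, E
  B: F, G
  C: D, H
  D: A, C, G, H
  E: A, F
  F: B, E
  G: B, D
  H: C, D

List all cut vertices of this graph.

Removing D increases the component count from 1 to 2, so D is a cut vertex.
By contrast removing B leaves 1 component; it is not a cut vertex. No other vertex is a cut vertex either.

D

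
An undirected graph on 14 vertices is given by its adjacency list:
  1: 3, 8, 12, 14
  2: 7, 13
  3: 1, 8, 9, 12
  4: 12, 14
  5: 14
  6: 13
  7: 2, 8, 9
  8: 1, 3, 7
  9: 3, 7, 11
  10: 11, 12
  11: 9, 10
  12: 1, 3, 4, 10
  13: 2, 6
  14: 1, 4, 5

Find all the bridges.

The edges on the cycle 3-1-14-4-12-3 are not bridges since each lies on that cycle.
But removing 7-2 disconnects 7 from 2; removing 14-5 disconnects 14 from 5; removing 13-6 disconnects 13 from 6; removing 13-2 disconnects 13 from 2 — these are bridges.

13-2, 13-6, 14-5, 2-7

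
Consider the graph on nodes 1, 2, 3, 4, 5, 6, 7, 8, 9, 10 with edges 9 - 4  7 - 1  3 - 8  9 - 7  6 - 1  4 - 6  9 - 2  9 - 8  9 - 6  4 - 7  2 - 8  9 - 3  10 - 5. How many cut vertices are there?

1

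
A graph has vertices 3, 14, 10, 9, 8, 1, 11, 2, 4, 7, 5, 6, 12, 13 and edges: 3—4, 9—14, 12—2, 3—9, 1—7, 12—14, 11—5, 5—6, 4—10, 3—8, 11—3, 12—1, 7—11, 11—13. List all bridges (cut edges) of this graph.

The edges on the cycle 12-1-7-11-3-9-14-12 are not bridges since each lies on that cycle.
But removing 4—10 disconnects 4 from 10; removing 5—11 disconnects 5 from 11; removing 5—6 disconnects 5 from 6; removing 12—2 disconnects 12 from 2 — these are bridges.
In total 7 edges are bridges.

10-4, 11-13, 11-5, 12-2, 3-4, 3-8, 5-6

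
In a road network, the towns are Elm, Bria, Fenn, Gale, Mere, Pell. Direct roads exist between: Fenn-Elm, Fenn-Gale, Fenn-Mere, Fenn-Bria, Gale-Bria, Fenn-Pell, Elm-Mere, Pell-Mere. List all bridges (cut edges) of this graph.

The edges on the cycle Fenn-Gale-Bria-Fenn are not bridges since each lies on that cycle.
Every edge lies on some cycle, so there are no bridges.

none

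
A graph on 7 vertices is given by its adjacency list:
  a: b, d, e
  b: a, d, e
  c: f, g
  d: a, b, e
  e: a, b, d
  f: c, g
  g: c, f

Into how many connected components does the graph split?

2

Starting from c we can reach c, f, g. That is one component of size 3.
Starting from a we can reach a, b, d, e. That is one component of size 4.
Total: 2 components.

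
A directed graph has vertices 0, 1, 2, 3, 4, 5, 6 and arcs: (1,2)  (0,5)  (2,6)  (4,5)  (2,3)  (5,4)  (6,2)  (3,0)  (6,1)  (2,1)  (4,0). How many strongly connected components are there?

3

{0, 4, 5} are all mutually reachable — one SCC of size 3.
{1, 2, 6} are all mutually reachable — one SCC of size 3.
{3} is an SCC by itself.
That gives 3 strongly connected components.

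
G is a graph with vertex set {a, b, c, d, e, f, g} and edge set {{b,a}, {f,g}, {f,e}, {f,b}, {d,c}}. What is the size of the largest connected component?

Starting from c we can reach c, d. That is one component of size 2.
Starting from a we can reach a, b, e, f, g. That is one component of size 5.
The largest has 5 vertices.

5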